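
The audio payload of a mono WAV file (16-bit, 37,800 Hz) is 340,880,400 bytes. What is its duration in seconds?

Byte rate = 37,800 × 2 × 1 = 75,600 bytes/s.
Duration = 340,880,400 / 75,600 = 4,509 s.

4,509 seconds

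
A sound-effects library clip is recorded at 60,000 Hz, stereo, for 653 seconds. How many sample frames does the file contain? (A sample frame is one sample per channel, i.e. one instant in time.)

39,180,000 sample frames

60,000 samples/s × 653 s = 39,180,000 frames.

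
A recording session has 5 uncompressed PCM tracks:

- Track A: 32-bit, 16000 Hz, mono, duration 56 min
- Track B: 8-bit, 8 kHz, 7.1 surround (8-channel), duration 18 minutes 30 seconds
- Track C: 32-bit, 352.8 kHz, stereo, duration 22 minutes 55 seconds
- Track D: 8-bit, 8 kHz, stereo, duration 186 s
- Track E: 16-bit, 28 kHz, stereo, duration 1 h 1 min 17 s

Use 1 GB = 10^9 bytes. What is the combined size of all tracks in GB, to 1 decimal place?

4.6 GB

Track A: 56 min = 3,360 s; 16,000 × 3,360 × 4 × 1 = 215,040,000 bytes.
Track B: 18 minutes 30 seconds = 1,110 s; 8,000 × 1,110 × 1 × 8 = 71,040,000 bytes.
Track C: 22 minutes 55 seconds = 1,375 s; 352,800 × 1,375 × 4 × 2 = 3,880,800,000 bytes.
Track D: 8,000 × 186 × 1 × 2 = 2,976,000 bytes.
Track E: 1 h 1 min 17 s = 3,677 s; 28,000 × 3,677 × 2 × 2 = 411,824,000 bytes.
Total = 4,581,680,000 bytes = 4.6 GB.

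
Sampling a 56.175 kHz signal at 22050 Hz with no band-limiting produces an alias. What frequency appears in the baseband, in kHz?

Nyquist = 22,050/2 = 11,025 Hz; 56,175 Hz exceeds it.
Alias = |56,175 − 3×22,050| = |56,175 − 66,150| = 9,975 Hz = 9.975 kHz.

9.975 kHz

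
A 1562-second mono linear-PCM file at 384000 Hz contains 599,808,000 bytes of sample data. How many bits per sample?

Bytes per sample = 599,808,000 / (384,000 × 1,562 × 1) = 599,808,000 / 599,808,000 = 1.
Bit depth = 1 × 8 = 8 bits.

8 bits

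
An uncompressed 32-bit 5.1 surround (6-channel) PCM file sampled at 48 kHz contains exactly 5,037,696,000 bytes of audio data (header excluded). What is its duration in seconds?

4,373 seconds

Byte rate = 48,000 × 4 × 6 = 1,152,000 bytes/s.
Duration = 5,037,696,000 / 1,152,000 = 4,373 s.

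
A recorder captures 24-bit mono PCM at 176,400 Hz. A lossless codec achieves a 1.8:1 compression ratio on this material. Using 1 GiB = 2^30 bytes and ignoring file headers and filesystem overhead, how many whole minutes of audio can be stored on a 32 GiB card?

1,947 minutes

Uncompressed byte rate = 176,400 × 3 × 1 = 529,200 bytes/s.
After 1.8:1 compression, effective rate ≈ 294000 bytes/s.
Capacity = 32 × 1,073,741,824 = 34,359,738,368 bytes.
34,359,738,368 / effective rate ≈ 116869.86 s → 1,947 minutes.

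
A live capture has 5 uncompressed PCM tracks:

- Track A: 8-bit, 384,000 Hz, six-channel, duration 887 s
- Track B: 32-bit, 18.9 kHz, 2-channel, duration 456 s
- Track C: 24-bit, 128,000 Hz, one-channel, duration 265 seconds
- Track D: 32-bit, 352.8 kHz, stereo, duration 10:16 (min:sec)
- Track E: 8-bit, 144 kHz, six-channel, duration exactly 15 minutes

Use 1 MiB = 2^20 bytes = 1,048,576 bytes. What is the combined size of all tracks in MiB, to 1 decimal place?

Track A: 384,000 × 887 × 1 × 6 = 2,043,648,000 bytes.
Track B: 18,900 × 456 × 4 × 2 = 68,947,200 bytes.
Track C: 128,000 × 265 × 3 × 1 = 101,760,000 bytes.
Track D: 10:16 (min:sec) = 616 s; 352,800 × 616 × 4 × 2 = 1,738,598,400 bytes.
Track E: exactly 15 minutes = 900 s; 144,000 × 900 × 1 × 6 = 777,600,000 bytes.
Total = 4,730,553,600 bytes = 4511.4 MiB.

4511.4 MiB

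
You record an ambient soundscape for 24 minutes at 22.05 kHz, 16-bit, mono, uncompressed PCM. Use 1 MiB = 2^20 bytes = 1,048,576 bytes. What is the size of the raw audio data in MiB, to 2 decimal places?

60.56 MiB

Duration = 24 minutes = 1,440 s.
Bytes = 22,050 samples/s × 1,440 s × 2 bytes/sample × 1 ch = 63,504,000 bytes.
63,504,000 / 1,048,576 = 60.56 MiB.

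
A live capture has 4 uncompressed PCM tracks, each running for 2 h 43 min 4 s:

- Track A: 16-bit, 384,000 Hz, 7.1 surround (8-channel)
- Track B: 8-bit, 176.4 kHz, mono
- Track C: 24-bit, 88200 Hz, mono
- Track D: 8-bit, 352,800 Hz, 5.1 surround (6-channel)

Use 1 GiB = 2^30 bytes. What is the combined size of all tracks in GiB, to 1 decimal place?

79.3 GiB

2 h 43 min 4 s = 9,784 s.
Track A: 384,000 × 9,784 × 2 × 8 = 60,112,896,000 bytes.
Track B: 176,400 × 9,784 × 1 × 1 = 1,725,897,600 bytes.
Track C: 88,200 × 9,784 × 3 × 1 = 2,588,846,400 bytes.
Track D: 352,800 × 9,784 × 1 × 6 = 20,710,771,200 bytes.
Total = 85,138,411,200 bytes = 79.3 GiB.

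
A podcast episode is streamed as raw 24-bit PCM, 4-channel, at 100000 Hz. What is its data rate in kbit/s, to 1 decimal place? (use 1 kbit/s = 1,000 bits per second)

9600.0 kbit/s

Bit rate = 100,000 × 24 × 4 = 9,600,000 bits/s.
= 9600.0 kbit/s.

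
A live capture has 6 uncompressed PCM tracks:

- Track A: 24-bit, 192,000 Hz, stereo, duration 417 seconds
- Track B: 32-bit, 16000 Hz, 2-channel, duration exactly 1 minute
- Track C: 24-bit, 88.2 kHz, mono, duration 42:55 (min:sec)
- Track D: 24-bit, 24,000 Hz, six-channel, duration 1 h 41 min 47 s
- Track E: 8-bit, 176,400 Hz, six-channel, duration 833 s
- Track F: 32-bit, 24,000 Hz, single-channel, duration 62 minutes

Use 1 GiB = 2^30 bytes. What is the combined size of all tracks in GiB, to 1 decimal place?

Track A: 192,000 × 417 × 3 × 2 = 480,384,000 bytes.
Track B: exactly 1 minute = 60 s; 16,000 × 60 × 4 × 2 = 7,680,000 bytes.
Track C: 42:55 (min:sec) = 2,575 s; 88,200 × 2,575 × 3 × 1 = 681,345,000 bytes.
Track D: 1 h 41 min 47 s = 6,107 s; 24,000 × 6,107 × 3 × 6 = 2,638,224,000 bytes.
Track E: 176,400 × 833 × 1 × 6 = 881,647,200 bytes.
Track F: 62 minutes = 3,720 s; 24,000 × 3,720 × 4 × 1 = 357,120,000 bytes.
Total = 5,046,400,200 bytes = 4.7 GiB.

4.7 GiB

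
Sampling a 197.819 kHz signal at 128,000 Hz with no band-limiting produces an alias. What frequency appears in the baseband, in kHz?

Nyquist = 128,000/2 = 64,000 Hz; 197,819 Hz exceeds it.
Alias = |197,819 − 2×128,000| = |197,819 − 256,000| = 58,181 Hz = 58.181 kHz.

58.181 kHz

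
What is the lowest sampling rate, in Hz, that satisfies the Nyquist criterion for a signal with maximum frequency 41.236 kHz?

82,472 Hz

Minimum sample rate = 2 × 41,236 Hz = 82,472 Hz.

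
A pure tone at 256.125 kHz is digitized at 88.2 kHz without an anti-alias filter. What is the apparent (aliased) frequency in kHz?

8.475 kHz

Nyquist = 88,200/2 = 44,100 Hz; 256,125 Hz exceeds it.
Alias = |256,125 − 3×88,200| = |256,125 − 264,600| = 8,475 Hz = 8.475 kHz.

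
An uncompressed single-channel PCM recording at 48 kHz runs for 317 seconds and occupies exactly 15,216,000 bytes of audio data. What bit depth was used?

8 bits

Bytes per sample = 15,216,000 / (48,000 × 317 × 1) = 15,216,000 / 15,216,000 = 1.
Bit depth = 1 × 8 = 8 bits.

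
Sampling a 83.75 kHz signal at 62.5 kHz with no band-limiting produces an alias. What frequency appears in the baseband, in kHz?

Nyquist = 62,500/2 = 31,250 Hz; 83,750 Hz exceeds it.
Alias = |83,750 − 1×62,500| = |83,750 − 62,500| = 21,250 Hz = 21.25 kHz.

21.25 kHz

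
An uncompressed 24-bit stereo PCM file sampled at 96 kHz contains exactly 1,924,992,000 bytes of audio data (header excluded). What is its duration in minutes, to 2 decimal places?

Byte rate = 96,000 × 3 × 2 = 576,000 bytes/s.
Duration = 1,924,992,000 / 576,000 = 3,342 s.
3,342 s / 60 = 55.70 minutes.

55.70 minutes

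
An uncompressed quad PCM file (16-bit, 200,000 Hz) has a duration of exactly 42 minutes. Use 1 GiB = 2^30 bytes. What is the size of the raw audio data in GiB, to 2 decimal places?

3.76 GiB

Duration = exactly 42 minutes = 2,520 s.
Bytes = 200,000 samples/s × 2,520 s × 2 bytes/sample × 4 ch = 4,032,000,000 bytes.
4,032,000,000 / 1,073,741,824 = 3.76 GiB.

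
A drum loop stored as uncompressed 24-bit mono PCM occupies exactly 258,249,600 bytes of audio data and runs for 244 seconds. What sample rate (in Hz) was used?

352,800 Hz

Bytes = sample_rate × seconds × bytes_per_sample × channels.
sample_rate = 258,249,600 / (244 × 3 × 1) = 258,249,600 / 732 = 352,800 Hz.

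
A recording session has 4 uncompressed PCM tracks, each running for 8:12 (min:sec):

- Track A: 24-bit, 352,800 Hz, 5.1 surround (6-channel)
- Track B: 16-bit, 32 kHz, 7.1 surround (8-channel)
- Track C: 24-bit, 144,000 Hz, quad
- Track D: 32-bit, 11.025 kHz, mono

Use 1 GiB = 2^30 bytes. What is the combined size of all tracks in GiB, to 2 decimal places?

3.96 GiB

8:12 (min:sec) = 492 s.
Track A: 352,800 × 492 × 3 × 6 = 3,124,396,800 bytes.
Track B: 32,000 × 492 × 2 × 8 = 251,904,000 bytes.
Track C: 144,000 × 492 × 3 × 4 = 850,176,000 bytes.
Track D: 11,025 × 492 × 4 × 1 = 21,697,200 bytes.
Total = 4,248,174,000 bytes = 3.96 GiB.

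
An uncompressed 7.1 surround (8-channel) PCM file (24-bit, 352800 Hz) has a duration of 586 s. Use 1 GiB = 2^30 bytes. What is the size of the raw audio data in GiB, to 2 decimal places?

4.62 GiB

Bytes = 352,800 samples/s × 586 s × 3 bytes/sample × 8 ch = 4,961,779,200 bytes.
4,961,779,200 / 1,073,741,824 = 4.62 GiB.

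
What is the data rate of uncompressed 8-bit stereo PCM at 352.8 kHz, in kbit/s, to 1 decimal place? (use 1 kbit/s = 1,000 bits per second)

5644.8 kbit/s

Bit rate = 352,800 × 8 × 2 = 5,644,800 bits/s.
= 5644.8 kbit/s.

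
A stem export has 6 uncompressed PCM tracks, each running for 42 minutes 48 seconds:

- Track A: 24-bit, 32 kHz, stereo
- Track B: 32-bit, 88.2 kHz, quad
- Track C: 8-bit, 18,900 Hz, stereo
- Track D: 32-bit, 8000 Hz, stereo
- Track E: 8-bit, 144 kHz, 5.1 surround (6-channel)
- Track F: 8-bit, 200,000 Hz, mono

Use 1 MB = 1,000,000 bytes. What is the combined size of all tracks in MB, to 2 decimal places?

7110.79 MB

42 minutes 48 seconds = 2,568 s.
Track A: 32,000 × 2,568 × 3 × 2 = 493,056,000 bytes.
Track B: 88,200 × 2,568 × 4 × 4 = 3,623,961,600 bytes.
Track C: 18,900 × 2,568 × 1 × 2 = 97,070,400 bytes.
Track D: 8,000 × 2,568 × 4 × 2 = 164,352,000 bytes.
Track E: 144,000 × 2,568 × 1 × 6 = 2,218,752,000 bytes.
Track F: 200,000 × 2,568 × 1 × 1 = 513,600,000 bytes.
Total = 7,110,792,000 bytes = 7110.79 MB.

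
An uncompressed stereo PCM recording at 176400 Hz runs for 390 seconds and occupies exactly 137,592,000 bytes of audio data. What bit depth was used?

Bytes per sample = 137,592,000 / (176,400 × 390 × 2) = 137,592,000 / 137,592,000 = 1.
Bit depth = 1 × 8 = 8 bits.

8 bits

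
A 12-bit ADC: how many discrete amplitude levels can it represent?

4,096 levels

2^12 = 4,096.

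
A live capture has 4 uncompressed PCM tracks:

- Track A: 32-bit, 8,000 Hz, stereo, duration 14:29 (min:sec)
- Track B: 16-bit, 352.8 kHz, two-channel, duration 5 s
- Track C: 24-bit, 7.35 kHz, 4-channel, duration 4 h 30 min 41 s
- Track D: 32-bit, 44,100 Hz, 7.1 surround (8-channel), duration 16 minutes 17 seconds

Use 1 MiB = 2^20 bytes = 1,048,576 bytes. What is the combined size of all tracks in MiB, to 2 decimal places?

2740.74 MiB

Track A: 14:29 (min:sec) = 869 s; 8,000 × 869 × 4 × 2 = 55,616,000 bytes.
Track B: 352,800 × 5 × 2 × 2 = 7,056,000 bytes.
Track C: 4 h 30 min 41 s = 16,241 s; 7,350 × 16,241 × 3 × 4 = 1,432,456,200 bytes.
Track D: 16 minutes 17 seconds = 977 s; 44,100 × 977 × 4 × 8 = 1,378,742,400 bytes.
Total = 2,873,870,600 bytes = 2740.74 MiB.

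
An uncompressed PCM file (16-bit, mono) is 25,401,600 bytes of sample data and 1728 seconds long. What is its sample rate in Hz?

Bytes = sample_rate × seconds × bytes_per_sample × channels.
sample_rate = 25,401,600 / (1,728 × 2 × 1) = 25,401,600 / 3,456 = 7,350 Hz.

7,350 Hz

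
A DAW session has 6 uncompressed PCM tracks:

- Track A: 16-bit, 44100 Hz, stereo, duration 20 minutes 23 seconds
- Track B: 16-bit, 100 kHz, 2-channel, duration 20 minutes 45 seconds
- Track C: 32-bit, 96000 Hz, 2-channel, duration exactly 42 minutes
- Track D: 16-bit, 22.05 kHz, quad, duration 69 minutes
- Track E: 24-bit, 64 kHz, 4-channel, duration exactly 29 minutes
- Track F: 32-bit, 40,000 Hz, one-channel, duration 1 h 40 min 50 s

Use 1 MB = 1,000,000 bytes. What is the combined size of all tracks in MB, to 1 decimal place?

Track A: 20 minutes 23 seconds = 1,223 s; 44,100 × 1,223 × 2 × 2 = 215,737,200 bytes.
Track B: 20 minutes 45 seconds = 1,245 s; 100,000 × 1,245 × 2 × 2 = 498,000,000 bytes.
Track C: exactly 42 minutes = 2,520 s; 96,000 × 2,520 × 4 × 2 = 1,935,360,000 bytes.
Track D: 69 minutes = 4,140 s; 22,050 × 4,140 × 2 × 4 = 730,296,000 bytes.
Track E: exactly 29 minutes = 1,740 s; 64,000 × 1,740 × 3 × 4 = 1,336,320,000 bytes.
Track F: 1 h 40 min 50 s = 6,050 s; 40,000 × 6,050 × 4 × 1 = 968,000,000 bytes.
Total = 5,683,713,200 bytes = 5683.7 MB.

5683.7 MB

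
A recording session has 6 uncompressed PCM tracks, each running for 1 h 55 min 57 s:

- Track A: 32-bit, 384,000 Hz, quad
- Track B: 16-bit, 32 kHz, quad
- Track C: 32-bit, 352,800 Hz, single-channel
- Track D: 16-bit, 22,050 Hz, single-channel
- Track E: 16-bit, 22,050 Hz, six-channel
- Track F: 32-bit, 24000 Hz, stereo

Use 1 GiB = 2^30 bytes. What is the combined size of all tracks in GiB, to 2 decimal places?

53.85 GiB

1 h 55 min 57 s = 6,957 s.
Track A: 384,000 × 6,957 × 4 × 4 = 42,743,808,000 bytes.
Track B: 32,000 × 6,957 × 2 × 4 = 1,780,992,000 bytes.
Track C: 352,800 × 6,957 × 4 × 1 = 9,817,718,400 bytes.
Track D: 22,050 × 6,957 × 2 × 1 = 306,803,700 bytes.
Track E: 22,050 × 6,957 × 2 × 6 = 1,840,822,200 bytes.
Track F: 24,000 × 6,957 × 4 × 2 = 1,335,744,000 bytes.
Total = 57,825,888,300 bytes = 53.85 GiB.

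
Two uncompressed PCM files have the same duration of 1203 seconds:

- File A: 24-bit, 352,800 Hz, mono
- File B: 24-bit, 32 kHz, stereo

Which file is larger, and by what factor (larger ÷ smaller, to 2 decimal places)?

File A: 352,800 × 3 × 1 = 1,058,400 bytes/s.
File B: 32,000 × 3 × 2 = 192,000 bytes/s.
File A is larger; ratio = 1,273,255,200 / 230,976,000 = 5.51.

File A, by a factor of 5.51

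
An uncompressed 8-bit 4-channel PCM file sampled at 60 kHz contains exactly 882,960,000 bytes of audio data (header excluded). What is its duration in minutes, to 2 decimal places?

61.32 minutes

Byte rate = 60,000 × 1 × 4 = 240,000 bytes/s.
Duration = 882,960,000 / 240,000 = 3,679 s.
3,679 s / 60 = 61.32 minutes.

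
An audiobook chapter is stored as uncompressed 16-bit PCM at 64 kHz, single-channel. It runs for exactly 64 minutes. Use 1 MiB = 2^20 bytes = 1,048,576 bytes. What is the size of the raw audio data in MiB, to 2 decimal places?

Duration = exactly 64 minutes = 3,840 s.
Bytes = 64,000 samples/s × 3,840 s × 2 bytes/sample × 1 ch = 491,520,000 bytes.
491,520,000 / 1,048,576 = 468.75 MiB.

468.75 MiB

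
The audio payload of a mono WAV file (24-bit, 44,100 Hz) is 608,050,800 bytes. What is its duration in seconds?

4,596 seconds

Byte rate = 44,100 × 3 × 1 = 132,300 bytes/s.
Duration = 608,050,800 / 132,300 = 4,596 s.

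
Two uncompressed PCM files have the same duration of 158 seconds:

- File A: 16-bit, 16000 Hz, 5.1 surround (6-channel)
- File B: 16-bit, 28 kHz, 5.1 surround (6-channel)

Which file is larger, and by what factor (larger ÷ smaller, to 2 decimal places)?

File A: 16,000 × 2 × 6 = 192,000 bytes/s.
File B: 28,000 × 2 × 6 = 336,000 bytes/s.
File B is larger; ratio = 53,088,000 / 30,336,000 = 1.75.

File B, by a factor of 1.75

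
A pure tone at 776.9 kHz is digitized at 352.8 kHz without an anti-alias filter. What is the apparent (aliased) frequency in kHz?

Nyquist = 352,800/2 = 176,400 Hz; 776,900 Hz exceeds it.
Alias = |776,900 − 2×352,800| = |776,900 − 705,600| = 71,300 Hz = 71.3 kHz.

71.3 kHz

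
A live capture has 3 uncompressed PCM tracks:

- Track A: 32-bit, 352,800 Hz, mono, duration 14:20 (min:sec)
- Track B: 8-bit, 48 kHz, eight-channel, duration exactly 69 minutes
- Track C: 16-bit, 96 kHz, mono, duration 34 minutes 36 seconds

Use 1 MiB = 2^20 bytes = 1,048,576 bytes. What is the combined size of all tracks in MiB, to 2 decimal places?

Track A: 14:20 (min:sec) = 860 s; 352,800 × 860 × 4 × 1 = 1,213,632,000 bytes.
Track B: exactly 69 minutes = 4,140 s; 48,000 × 4,140 × 1 × 8 = 1,589,760,000 bytes.
Track C: 34 minutes 36 seconds = 2,076 s; 96,000 × 2,076 × 2 × 1 = 398,592,000 bytes.
Total = 3,201,984,000 bytes = 3053.65 MiB.

3053.65 MiB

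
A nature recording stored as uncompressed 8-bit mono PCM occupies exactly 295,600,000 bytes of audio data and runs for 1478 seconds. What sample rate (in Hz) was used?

Bytes = sample_rate × seconds × bytes_per_sample × channels.
sample_rate = 295,600,000 / (1,478 × 1 × 1) = 295,600,000 / 1,478 = 200,000 Hz.

200,000 Hz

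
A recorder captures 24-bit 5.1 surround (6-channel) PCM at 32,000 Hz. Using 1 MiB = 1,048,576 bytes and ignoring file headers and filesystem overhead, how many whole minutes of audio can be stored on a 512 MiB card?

15 minutes

Uncompressed byte rate = 32,000 × 3 × 6 = 576,000 bytes/s.
Capacity = 512 × 1,048,576 = 536,870,912 bytes.
536,870,912 / 576,000 ≈ 932.07 s → 15 minutes.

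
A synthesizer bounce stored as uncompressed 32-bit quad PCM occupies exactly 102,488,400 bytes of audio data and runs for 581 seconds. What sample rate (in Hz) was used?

11,025 Hz

Bytes = sample_rate × seconds × bytes_per_sample × channels.
sample_rate = 102,488,400 / (581 × 4 × 4) = 102,488,400 / 9,296 = 11,025 Hz.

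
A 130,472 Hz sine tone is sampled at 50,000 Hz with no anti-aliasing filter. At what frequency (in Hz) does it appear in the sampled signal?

19,528 Hz

Nyquist = 50,000/2 = 25,000 Hz; 130,472 Hz exceeds it.
Alias = |130,472 − 3×50,000| = |130,472 − 150,000| = 19,528 Hz.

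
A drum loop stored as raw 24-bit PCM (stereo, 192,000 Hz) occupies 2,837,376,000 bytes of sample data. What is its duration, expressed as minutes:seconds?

41:03

Byte rate = 192,000 × 3 × 2 = 1,152,000 bytes/s.
Duration = 2,837,376,000 / 1,152,000 = 2,463 s.
2,463 s = 41:03.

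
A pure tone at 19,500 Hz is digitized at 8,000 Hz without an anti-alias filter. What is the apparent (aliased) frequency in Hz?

Nyquist = 8,000/2 = 4,000 Hz; 19,500 Hz exceeds it.
Alias = |19,500 − 2×8,000| = |19,500 − 16,000| = 3,500 Hz.

3,500 Hz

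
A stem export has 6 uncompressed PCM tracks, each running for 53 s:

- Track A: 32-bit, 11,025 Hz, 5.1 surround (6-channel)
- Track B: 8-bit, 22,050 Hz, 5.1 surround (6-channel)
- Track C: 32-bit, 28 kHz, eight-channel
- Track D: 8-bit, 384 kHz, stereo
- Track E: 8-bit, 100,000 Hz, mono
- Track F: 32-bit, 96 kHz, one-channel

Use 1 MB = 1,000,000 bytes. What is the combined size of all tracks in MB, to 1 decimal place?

Track A: 11,025 × 53 × 4 × 6 = 14,023,800 bytes.
Track B: 22,050 × 53 × 1 × 6 = 7,011,900 bytes.
Track C: 28,000 × 53 × 4 × 8 = 47,488,000 bytes.
Track D: 384,000 × 53 × 1 × 2 = 40,704,000 bytes.
Track E: 100,000 × 53 × 1 × 1 = 5,300,000 bytes.
Track F: 96,000 × 53 × 4 × 1 = 20,352,000 bytes.
Total = 134,879,700 bytes = 134.9 MB.

134.9 MB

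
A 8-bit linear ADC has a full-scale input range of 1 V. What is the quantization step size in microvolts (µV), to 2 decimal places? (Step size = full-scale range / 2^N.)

3906.25 µV

1 V / 2^8 = 1 / 256 V = 3906.25 µV.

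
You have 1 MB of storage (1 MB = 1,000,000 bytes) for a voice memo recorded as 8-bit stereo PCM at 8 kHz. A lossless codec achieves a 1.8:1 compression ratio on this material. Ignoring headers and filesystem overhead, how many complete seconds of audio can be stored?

112 seconds

Uncompressed byte rate = 8,000 × 1 × 2 = 16,000 bytes/s.
After 1.8:1 compression, effective rate ≈ 8888.89 bytes/s.
Capacity = 1 × 1,000,000 = 1,000,000 bytes.
1,000,000 / effective rate ≈ 112.5 s → 112 seconds.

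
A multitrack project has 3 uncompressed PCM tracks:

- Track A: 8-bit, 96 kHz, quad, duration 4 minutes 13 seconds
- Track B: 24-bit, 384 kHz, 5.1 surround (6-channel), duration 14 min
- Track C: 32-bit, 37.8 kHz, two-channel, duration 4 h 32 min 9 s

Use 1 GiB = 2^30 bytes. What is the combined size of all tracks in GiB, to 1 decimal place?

Track A: 4 minutes 13 seconds = 253 s; 96,000 × 253 × 1 × 4 = 97,152,000 bytes.
Track B: 14 min = 840 s; 384,000 × 840 × 3 × 6 = 5,806,080,000 bytes.
Track C: 4 h 32 min 9 s = 16,329 s; 37,800 × 16,329 × 4 × 2 = 4,937,889,600 bytes.
Total = 10,841,121,600 bytes = 10.1 GiB.

10.1 GiB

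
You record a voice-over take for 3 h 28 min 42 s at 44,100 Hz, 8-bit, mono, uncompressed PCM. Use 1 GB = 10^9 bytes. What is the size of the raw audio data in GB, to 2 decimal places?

Duration = 3 h 28 min 42 s = 12,522 s.
Bytes = 44,100 samples/s × 12,522 s × 1 bytes/sample × 1 ch = 552,220,200 bytes.
552,220,200 / 1,000,000,000 = 0.55 GB.

0.55 GB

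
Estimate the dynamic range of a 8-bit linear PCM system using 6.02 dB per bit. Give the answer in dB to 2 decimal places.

48.16 dB

8 × 6.02 = 48.16 dB.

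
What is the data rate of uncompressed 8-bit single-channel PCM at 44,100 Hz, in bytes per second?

44,100 bytes/s

Bit rate = 44,100 × 8 × 1 = 352,800 bits/s.
352,800 / 8 = 44,100 bytes/s.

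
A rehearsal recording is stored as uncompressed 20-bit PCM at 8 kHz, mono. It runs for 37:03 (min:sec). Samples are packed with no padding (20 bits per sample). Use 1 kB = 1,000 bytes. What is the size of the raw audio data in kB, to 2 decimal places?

44460.00 kB

Duration = 37:03 (min:sec) = 2,223 s.
Bits = 8,000 × 2,223 × 20 × 1 = 355,680,000 bits = 44,460,000 bytes.
44,460,000 / 1,000 = 44460.00 kB.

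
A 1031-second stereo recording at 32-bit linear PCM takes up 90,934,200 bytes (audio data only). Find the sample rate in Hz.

11,025 Hz

Bytes = sample_rate × seconds × bytes_per_sample × channels.
sample_rate = 90,934,200 / (1,031 × 4 × 2) = 90,934,200 / 8,248 = 11,025 Hz.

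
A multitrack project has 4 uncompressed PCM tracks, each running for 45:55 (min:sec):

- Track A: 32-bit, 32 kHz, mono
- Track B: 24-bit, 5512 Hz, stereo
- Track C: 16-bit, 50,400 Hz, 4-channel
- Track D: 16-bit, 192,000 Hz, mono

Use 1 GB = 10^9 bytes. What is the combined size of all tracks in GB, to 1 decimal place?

2.6 GB

45:55 (min:sec) = 2,755 s.
Track A: 32,000 × 2,755 × 4 × 1 = 352,640,000 bytes.
Track B: 5,512 × 2,755 × 3 × 2 = 91,113,360 bytes.
Track C: 50,400 × 2,755 × 2 × 4 = 1,110,816,000 bytes.
Track D: 192,000 × 2,755 × 2 × 1 = 1,057,920,000 bytes.
Total = 2,612,489,360 bytes = 2.6 GB.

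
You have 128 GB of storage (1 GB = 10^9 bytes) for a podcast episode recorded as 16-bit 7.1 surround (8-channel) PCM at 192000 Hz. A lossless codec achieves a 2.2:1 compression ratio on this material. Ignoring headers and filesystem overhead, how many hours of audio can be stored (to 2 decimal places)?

Uncompressed byte rate = 192,000 × 2 × 8 = 3,072,000 bytes/s.
After 2.2:1 compression, effective rate ≈ 1396363.64 bytes/s.
Capacity = 128 × 1,000,000,000 = 128,000,000,000 bytes.
128,000,000,000 / effective rate ≈ 91666.67 s → 25.46 hours.

25.46 hours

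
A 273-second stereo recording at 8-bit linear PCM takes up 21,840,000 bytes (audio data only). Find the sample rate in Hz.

Bytes = sample_rate × seconds × bytes_per_sample × channels.
sample_rate = 21,840,000 / (273 × 1 × 2) = 21,840,000 / 546 = 40,000 Hz.

40,000 Hz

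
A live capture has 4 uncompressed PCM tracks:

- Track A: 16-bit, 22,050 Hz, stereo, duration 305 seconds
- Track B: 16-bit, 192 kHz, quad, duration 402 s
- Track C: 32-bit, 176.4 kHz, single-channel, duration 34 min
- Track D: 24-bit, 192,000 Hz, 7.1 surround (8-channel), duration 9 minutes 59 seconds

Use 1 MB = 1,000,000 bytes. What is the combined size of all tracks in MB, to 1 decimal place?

4844.0 MB

Track A: 22,050 × 305 × 2 × 2 = 26,901,000 bytes.
Track B: 192,000 × 402 × 2 × 4 = 617,472,000 bytes.
Track C: 34 min = 2,040 s; 176,400 × 2,040 × 4 × 1 = 1,439,424,000 bytes.
Track D: 9 minutes 59 seconds = 599 s; 192,000 × 599 × 3 × 8 = 2,760,192,000 bytes.
Total = 4,843,989,000 bytes = 4844.0 MB.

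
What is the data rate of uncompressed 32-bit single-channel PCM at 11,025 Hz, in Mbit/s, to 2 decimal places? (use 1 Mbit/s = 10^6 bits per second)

Bit rate = 11,025 × 32 × 1 = 352,800 bits/s.
= 0.35 Mbit/s.

0.35 Mbit/s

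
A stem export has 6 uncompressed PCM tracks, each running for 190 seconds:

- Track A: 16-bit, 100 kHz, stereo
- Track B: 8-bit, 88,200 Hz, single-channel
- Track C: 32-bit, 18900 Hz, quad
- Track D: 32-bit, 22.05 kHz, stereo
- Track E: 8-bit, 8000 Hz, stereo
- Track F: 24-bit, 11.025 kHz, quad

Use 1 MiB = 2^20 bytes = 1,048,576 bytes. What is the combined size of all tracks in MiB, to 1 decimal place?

Track A: 100,000 × 190 × 2 × 2 = 76,000,000 bytes.
Track B: 88,200 × 190 × 1 × 1 = 16,758,000 bytes.
Track C: 18,900 × 190 × 4 × 4 = 57,456,000 bytes.
Track D: 22,050 × 190 × 4 × 2 = 33,516,000 bytes.
Track E: 8,000 × 190 × 1 × 2 = 3,040,000 bytes.
Track F: 11,025 × 190 × 3 × 4 = 25,137,000 bytes.
Total = 211,907,000 bytes = 202.1 MiB.

202.1 MiB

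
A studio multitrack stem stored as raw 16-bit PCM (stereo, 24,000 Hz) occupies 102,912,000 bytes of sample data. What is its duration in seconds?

1,072 seconds

Byte rate = 24,000 × 2 × 2 = 96,000 bytes/s.
Duration = 102,912,000 / 96,000 = 1,072 s.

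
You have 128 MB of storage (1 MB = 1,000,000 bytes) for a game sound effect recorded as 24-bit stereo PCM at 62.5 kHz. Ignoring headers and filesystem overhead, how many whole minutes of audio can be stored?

5 minutes

Uncompressed byte rate = 62,500 × 3 × 2 = 375,000 bytes/s.
Capacity = 128 × 1,000,000 = 128,000,000 bytes.
128,000,000 / 375,000 ≈ 341.33 s → 5 minutes.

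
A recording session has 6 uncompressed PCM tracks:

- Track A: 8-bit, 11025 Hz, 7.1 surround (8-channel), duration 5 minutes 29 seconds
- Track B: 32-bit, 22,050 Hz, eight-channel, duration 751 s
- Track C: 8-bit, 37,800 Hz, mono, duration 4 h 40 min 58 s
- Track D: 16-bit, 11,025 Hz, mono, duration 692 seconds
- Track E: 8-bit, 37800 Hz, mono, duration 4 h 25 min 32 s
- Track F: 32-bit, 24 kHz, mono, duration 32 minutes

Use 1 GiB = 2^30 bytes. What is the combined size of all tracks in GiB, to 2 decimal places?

1.86 GiB

Track A: 5 minutes 29 seconds = 329 s; 11,025 × 329 × 1 × 8 = 29,017,800 bytes.
Track B: 22,050 × 751 × 4 × 8 = 529,905,600 bytes.
Track C: 4 h 40 min 58 s = 16,858 s; 37,800 × 16,858 × 1 × 1 = 637,232,400 bytes.
Track D: 11,025 × 692 × 2 × 1 = 15,258,600 bytes.
Track E: 4 h 25 min 32 s = 15,932 s; 37,800 × 15,932 × 1 × 1 = 602,229,600 bytes.
Track F: 32 minutes = 1,920 s; 24,000 × 1,920 × 4 × 1 = 184,320,000 bytes.
Total = 1,997,964,000 bytes = 1.86 GiB.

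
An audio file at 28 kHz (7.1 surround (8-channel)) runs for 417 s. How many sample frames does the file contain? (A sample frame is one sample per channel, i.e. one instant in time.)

11,676,000 sample frames

28,000 samples/s × 417 s = 11,676,000 frames.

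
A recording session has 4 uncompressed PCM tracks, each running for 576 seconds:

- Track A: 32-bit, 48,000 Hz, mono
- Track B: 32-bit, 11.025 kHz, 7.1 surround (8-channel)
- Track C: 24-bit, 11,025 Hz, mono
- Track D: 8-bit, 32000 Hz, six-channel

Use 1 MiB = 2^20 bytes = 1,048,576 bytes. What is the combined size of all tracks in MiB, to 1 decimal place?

422.9 MiB

Track A: 48,000 × 576 × 4 × 1 = 110,592,000 bytes.
Track B: 11,025 × 576 × 4 × 8 = 203,212,800 bytes.
Track C: 11,025 × 576 × 3 × 1 = 19,051,200 bytes.
Track D: 32,000 × 576 × 1 × 6 = 110,592,000 bytes.
Total = 443,448,000 bytes = 422.9 MiB.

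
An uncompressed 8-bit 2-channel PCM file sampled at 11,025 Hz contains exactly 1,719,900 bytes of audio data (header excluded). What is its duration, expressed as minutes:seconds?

Byte rate = 11,025 × 1 × 2 = 22,050 bytes/s.
Duration = 1,719,900 / 22,050 = 78 s.
78 s = 1:18.

1:18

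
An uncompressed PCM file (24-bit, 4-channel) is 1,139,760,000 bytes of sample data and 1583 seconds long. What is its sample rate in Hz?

Bytes = sample_rate × seconds × bytes_per_sample × channels.
sample_rate = 1,139,760,000 / (1,583 × 3 × 4) = 1,139,760,000 / 18,996 = 60,000 Hz.

60,000 Hz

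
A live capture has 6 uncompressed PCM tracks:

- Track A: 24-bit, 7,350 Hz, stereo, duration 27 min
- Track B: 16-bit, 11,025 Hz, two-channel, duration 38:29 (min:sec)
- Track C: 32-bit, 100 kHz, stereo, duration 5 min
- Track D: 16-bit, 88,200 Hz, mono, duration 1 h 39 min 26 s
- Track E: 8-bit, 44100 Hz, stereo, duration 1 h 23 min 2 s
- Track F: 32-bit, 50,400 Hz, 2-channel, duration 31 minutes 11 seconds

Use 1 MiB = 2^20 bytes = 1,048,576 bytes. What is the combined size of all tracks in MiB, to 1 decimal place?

Track A: 27 min = 1,620 s; 7,350 × 1,620 × 3 × 2 = 71,442,000 bytes.
Track B: 38:29 (min:sec) = 2,309 s; 11,025 × 2,309 × 2 × 2 = 101,826,900 bytes.
Track C: 5 min = 300 s; 100,000 × 300 × 4 × 2 = 240,000,000 bytes.
Track D: 1 h 39 min 26 s = 5,966 s; 88,200 × 5,966 × 2 × 1 = 1,052,402,400 bytes.
Track E: 1 h 23 min 2 s = 4,982 s; 44,100 × 4,982 × 1 × 2 = 439,412,400 bytes.
Track F: 31 minutes 11 seconds = 1,871 s; 50,400 × 1,871 × 4 × 2 = 754,387,200 bytes.
Total = 2,659,470,900 bytes = 2536.3 MiB.

2536.3 MiB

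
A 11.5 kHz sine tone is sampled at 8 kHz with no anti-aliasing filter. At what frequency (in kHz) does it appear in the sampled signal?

3.5 kHz

Nyquist = 8,000/2 = 4,000 Hz; 11,500 Hz exceeds it.
Alias = |11,500 − 1×8,000| = |11,500 − 8,000| = 3,500 Hz = 3.5 kHz.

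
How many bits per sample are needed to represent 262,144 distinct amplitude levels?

log2(262,144) = 18.

18 bits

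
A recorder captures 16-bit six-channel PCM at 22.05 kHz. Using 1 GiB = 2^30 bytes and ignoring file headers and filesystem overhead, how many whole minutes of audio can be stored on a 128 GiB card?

8,657 minutes

Uncompressed byte rate = 22,050 × 2 × 6 = 264,600 bytes/s.
Capacity = 128 × 1,073,741,824 = 137,438,953,472 bytes.
137,438,953,472 / 264,600 ≈ 519421.59 s → 8,657 minutes.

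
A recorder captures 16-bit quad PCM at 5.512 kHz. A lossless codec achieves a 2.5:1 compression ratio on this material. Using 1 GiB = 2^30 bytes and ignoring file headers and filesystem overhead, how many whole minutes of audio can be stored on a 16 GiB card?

Uncompressed byte rate = 5,512 × 2 × 4 = 44,096 bytes/s.
After 2.5:1 compression, effective rate ≈ 17638.4 bytes/s.
Capacity = 16 × 1,073,741,824 = 17,179,869,184 bytes.
17,179,869,184 / effective rate ≈ 974003.83 s → 16,233 minutes.

16,233 minutes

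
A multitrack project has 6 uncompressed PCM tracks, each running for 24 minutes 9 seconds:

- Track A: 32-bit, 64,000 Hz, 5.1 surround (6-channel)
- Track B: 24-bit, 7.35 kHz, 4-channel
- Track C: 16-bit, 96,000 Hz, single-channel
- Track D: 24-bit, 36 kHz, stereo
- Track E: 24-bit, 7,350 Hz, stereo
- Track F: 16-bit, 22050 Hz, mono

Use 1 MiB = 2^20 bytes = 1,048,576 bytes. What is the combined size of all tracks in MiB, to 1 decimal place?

2930.1 MiB

24 minutes 9 seconds = 1,449 s.
Track A: 64,000 × 1,449 × 4 × 6 = 2,225,664,000 bytes.
Track B: 7,350 × 1,449 × 3 × 4 = 127,801,800 bytes.
Track C: 96,000 × 1,449 × 2 × 1 = 278,208,000 bytes.
Track D: 36,000 × 1,449 × 3 × 2 = 312,984,000 bytes.
Track E: 7,350 × 1,449 × 3 × 2 = 63,900,900 bytes.
Track F: 22,050 × 1,449 × 2 × 1 = 63,900,900 bytes.
Total = 3,072,459,600 bytes = 2930.1 MiB.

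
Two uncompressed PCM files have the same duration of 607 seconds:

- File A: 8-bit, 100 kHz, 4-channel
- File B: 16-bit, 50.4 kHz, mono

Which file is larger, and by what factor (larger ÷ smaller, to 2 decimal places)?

File A, by a factor of 3.97

File A: 100,000 × 1 × 4 = 400,000 bytes/s.
File B: 50,400 × 2 × 1 = 100,800 bytes/s.
File A is larger; ratio = 242,800,000 / 61,185,600 = 3.97.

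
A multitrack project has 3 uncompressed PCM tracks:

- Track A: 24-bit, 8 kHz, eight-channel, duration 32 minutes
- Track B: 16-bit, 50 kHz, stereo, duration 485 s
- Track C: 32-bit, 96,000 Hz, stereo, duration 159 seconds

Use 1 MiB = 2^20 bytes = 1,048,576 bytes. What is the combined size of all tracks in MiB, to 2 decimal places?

560.52 MiB

Track A: 32 minutes = 1,920 s; 8,000 × 1,920 × 3 × 8 = 368,640,000 bytes.
Track B: 50,000 × 485 × 2 × 2 = 97,000,000 bytes.
Track C: 96,000 × 159 × 4 × 2 = 122,112,000 bytes.
Total = 587,752,000 bytes = 560.52 MiB.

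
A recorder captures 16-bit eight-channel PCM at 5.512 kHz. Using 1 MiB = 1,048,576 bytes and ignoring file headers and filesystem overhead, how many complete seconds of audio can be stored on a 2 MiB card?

Uncompressed byte rate = 5,512 × 2 × 8 = 88,192 bytes/s.
Capacity = 2 × 1,048,576 = 2,097,152 bytes.
2,097,152 / 88,192 ≈ 23.78 s → 23 seconds.

23 seconds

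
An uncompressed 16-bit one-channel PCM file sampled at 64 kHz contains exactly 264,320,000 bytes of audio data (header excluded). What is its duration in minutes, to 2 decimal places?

34.42 minutes

Byte rate = 64,000 × 2 × 1 = 128,000 bytes/s.
Duration = 264,320,000 / 128,000 = 2,065 s.
2,065 s / 60 = 34.42 minutes.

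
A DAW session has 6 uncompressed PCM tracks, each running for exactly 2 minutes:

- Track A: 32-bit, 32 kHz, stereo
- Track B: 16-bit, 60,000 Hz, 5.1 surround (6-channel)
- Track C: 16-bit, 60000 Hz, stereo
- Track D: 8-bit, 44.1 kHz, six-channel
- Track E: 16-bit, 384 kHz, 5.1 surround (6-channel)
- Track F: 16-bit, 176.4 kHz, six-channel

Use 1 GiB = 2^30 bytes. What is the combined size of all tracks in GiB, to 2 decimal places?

exactly 2 minutes = 120 s.
Track A: 32,000 × 120 × 4 × 2 = 30,720,000 bytes.
Track B: 60,000 × 120 × 2 × 6 = 86,400,000 bytes.
Track C: 60,000 × 120 × 2 × 2 = 28,800,000 bytes.
Track D: 44,100 × 120 × 1 × 6 = 31,752,000 bytes.
Track E: 384,000 × 120 × 2 × 6 = 552,960,000 bytes.
Track F: 176,400 × 120 × 2 × 6 = 254,016,000 bytes.
Total = 984,648,000 bytes = 0.92 GiB.

0.92 GiB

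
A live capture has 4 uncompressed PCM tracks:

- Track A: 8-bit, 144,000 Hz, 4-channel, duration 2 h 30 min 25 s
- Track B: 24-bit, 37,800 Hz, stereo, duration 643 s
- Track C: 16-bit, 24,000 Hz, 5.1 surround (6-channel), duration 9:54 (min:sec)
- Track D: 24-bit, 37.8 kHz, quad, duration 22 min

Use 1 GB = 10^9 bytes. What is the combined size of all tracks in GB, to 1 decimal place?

6.1 GB

Track A: 2 h 30 min 25 s = 9,025 s; 144,000 × 9,025 × 1 × 4 = 5,198,400,000 bytes.
Track B: 37,800 × 643 × 3 × 2 = 145,832,400 bytes.
Track C: 9:54 (min:sec) = 594 s; 24,000 × 594 × 2 × 6 = 171,072,000 bytes.
Track D: 22 min = 1,320 s; 37,800 × 1,320 × 3 × 4 = 598,752,000 bytes.
Total = 6,114,056,400 bytes = 6.1 GB.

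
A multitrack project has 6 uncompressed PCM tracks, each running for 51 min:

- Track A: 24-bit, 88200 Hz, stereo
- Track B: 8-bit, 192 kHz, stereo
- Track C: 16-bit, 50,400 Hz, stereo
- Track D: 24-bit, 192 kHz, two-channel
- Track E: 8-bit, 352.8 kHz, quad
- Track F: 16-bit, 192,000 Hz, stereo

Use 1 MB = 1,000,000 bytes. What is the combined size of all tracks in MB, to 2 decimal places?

13604.76 MB

51 min = 3,060 s.
Track A: 88,200 × 3,060 × 3 × 2 = 1,619,352,000 bytes.
Track B: 192,000 × 3,060 × 1 × 2 = 1,175,040,000 bytes.
Track C: 50,400 × 3,060 × 2 × 2 = 616,896,000 bytes.
Track D: 192,000 × 3,060 × 3 × 2 = 3,525,120,000 bytes.
Track E: 352,800 × 3,060 × 1 × 4 = 4,318,272,000 bytes.
Track F: 192,000 × 3,060 × 2 × 2 = 2,350,080,000 bytes.
Total = 13,604,760,000 bytes = 13604.76 MB.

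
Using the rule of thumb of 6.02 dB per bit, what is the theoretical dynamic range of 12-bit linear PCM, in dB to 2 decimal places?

12 × 6.02 = 72.24 dB.

72.24 dB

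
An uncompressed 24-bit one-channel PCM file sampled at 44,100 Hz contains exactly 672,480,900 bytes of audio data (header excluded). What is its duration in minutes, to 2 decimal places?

Byte rate = 44,100 × 3 × 1 = 132,300 bytes/s.
Duration = 672,480,900 / 132,300 = 5,083 s.
5,083 s / 60 = 84.72 minutes.

84.72 minutes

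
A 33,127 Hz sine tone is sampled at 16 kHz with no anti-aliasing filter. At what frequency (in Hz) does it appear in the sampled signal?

1,127 Hz

Nyquist = 16,000/2 = 8,000 Hz; 33,127 Hz exceeds it.
Alias = |33,127 − 2×16,000| = |33,127 − 32,000| = 1,127 Hz.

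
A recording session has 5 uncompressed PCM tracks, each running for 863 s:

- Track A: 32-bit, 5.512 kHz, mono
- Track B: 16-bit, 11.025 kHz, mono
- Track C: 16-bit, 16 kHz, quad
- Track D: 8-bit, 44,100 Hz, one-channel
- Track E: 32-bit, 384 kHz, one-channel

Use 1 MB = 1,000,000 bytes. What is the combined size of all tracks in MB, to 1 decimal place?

Track A: 5,512 × 863 × 4 × 1 = 19,027,424 bytes.
Track B: 11,025 × 863 × 2 × 1 = 19,029,150 bytes.
Track C: 16,000 × 863 × 2 × 4 = 110,464,000 bytes.
Track D: 44,100 × 863 × 1 × 1 = 38,058,300 bytes.
Track E: 384,000 × 863 × 4 × 1 = 1,325,568,000 bytes.
Total = 1,512,146,874 bytes = 1512.1 MB.

1512.1 MB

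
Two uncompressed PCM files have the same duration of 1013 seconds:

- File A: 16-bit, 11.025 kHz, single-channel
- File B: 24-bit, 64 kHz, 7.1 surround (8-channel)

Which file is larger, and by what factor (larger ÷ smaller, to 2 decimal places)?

File A: 11,025 × 2 × 1 = 22,050 bytes/s.
File B: 64,000 × 3 × 8 = 1,536,000 bytes/s.
File B is larger; ratio = 1,555,968,000 / 22,336,650 = 69.66.

File B, by a factor of 69.66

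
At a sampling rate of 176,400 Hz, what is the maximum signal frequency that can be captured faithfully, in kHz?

Nyquist frequency = sample rate / 2 = 176,400 / 2 = 88.2 kHz.

88.2 kHz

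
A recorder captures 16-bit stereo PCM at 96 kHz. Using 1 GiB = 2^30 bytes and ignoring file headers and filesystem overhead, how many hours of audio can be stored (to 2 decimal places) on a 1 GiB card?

0.78 hours

Uncompressed byte rate = 96,000 × 2 × 2 = 384,000 bytes/s.
Capacity = 1 × 1,073,741,824 = 1,073,741,824 bytes.
1,073,741,824 / 384,000 ≈ 2796.2 s → 0.78 hours.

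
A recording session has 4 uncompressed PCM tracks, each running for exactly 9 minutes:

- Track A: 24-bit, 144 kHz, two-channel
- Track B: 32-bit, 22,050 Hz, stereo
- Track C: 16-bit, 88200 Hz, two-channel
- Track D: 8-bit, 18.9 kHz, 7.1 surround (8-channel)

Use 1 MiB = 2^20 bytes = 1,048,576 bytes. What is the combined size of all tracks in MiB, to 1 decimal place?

exactly 9 minutes = 540 s.
Track A: 144,000 × 540 × 3 × 2 = 466,560,000 bytes.
Track B: 22,050 × 540 × 4 × 2 = 95,256,000 bytes.
Track C: 88,200 × 540 × 2 × 2 = 190,512,000 bytes.
Track D: 18,900 × 540 × 1 × 8 = 81,648,000 bytes.
Total = 833,976,000 bytes = 795.3 MiB.

795.3 MiB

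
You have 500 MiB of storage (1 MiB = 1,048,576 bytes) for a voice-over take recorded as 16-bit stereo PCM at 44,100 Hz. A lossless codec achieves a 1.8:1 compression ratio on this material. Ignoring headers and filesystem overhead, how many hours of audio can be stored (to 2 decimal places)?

Uncompressed byte rate = 44,100 × 2 × 2 = 176,400 bytes/s.
After 1.8:1 compression, effective rate ≈ 98000 bytes/s.
Capacity = 500 × 1,048,576 = 524,288,000 bytes.
524,288,000 / effective rate ≈ 5349.88 s → 1.49 hours.

1.49 hours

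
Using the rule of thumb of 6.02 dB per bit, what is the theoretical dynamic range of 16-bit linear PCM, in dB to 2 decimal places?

96.32 dB

16 × 6.02 = 96.32 dB.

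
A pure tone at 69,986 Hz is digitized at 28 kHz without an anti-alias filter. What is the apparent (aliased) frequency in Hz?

Nyquist = 28,000/2 = 14,000 Hz; 69,986 Hz exceeds it.
Alias = |69,986 − 2×28,000| = |69,986 − 56,000| = 13,986 Hz.

13,986 Hz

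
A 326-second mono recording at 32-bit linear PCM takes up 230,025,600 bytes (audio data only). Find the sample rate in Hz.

176,400 Hz

Bytes = sample_rate × seconds × bytes_per_sample × channels.
sample_rate = 230,025,600 / (326 × 4 × 1) = 230,025,600 / 1,304 = 176,400 Hz.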